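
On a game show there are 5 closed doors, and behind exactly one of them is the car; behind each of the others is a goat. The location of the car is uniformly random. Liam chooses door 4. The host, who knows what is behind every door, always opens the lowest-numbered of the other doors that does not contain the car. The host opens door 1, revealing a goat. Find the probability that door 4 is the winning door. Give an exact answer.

Condition on the true location of the car.
If it is behind door 1 (prior 1/5): the host opened door 1, so this case is ruled out; weight (1/5)·0 = 0.
If it is behind any of doors 2, 3, 4, and 5 (prior 1/5 each): door 1 is the lowest-numbered option available, probability 1; weight (1/5)·1 = 1/5 each.
The weights sum to 4/5.
So P(the car behind door 4 | the host opened door 1) = (1/5) / (4/5) = 1/4.

1/4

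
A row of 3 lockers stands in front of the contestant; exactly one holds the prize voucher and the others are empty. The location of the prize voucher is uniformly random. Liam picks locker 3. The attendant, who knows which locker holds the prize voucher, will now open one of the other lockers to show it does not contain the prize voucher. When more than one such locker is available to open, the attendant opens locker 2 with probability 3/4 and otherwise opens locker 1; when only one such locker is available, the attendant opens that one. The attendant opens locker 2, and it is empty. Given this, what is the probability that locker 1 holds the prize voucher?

Apply Bayes' rule, conditioning on where the prize voucher actually is.
If it is in locker 1 (prior 1/3): only locker 2 is available, probability 1; weight (1/3)·1 = 1/3.
If it is in locker 2 (prior 1/3): the attendant opened locker 2, so this case is ruled out; weight (1/3)·0 = 0.
If it is in locker 3 (prior 1/3): locker 2 is available, opened with probability 3/4; weight (1/3)·(3/4) = 1/4.
The weights sum to 7/12.
So P(the prize voucher in locker 1 | the attendant opened locker 2) = (1/3) / (7/12) = 4/7.

4/7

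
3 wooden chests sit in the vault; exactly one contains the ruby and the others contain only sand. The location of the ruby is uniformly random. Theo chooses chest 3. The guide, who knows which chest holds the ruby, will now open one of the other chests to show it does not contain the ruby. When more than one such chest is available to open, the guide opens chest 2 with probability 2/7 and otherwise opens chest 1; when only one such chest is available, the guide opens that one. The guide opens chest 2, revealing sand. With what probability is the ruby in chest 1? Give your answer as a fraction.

Condition on the true location of the ruby.
If it is in chest 1 (prior 1/3): only chest 2 is available, probability 1; weight (1/3)·1 = 1/3.
If it is in chest 2 (prior 1/3): the guide opened chest 2, so this case is ruled out; weight (1/3)·0 = 0.
If it is in chest 3 (prior 1/3): chest 2 is available, opened with probability 2/7; weight (1/3)·(2/7) = 2/21.
The weights sum to 3/7.
So P(the ruby in chest 1 | the guide opened chest 2) = (1/3) / (3/7) = 7/9.

7/9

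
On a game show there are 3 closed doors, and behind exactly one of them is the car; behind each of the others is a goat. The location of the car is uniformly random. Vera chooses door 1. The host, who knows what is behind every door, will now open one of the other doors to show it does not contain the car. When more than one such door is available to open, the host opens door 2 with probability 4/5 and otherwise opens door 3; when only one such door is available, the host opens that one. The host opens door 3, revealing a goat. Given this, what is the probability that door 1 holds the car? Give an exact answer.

Consider each possible location of the car in turn.
If it is behind door 1 (prior 1/3): door 2 is available but not opened, probability 1/5; weight (1/3)·(1/5) = 1/15.
If it is behind door 2 (prior 1/3): only door 3 is available, probability 1; weight (1/3)·1 = 1/3.
If it is behind door 3 (prior 1/3): the host opened door 3, so this case is ruled out; weight (1/3)·0 = 0.
The weights sum to 2/5.
So P(the car behind door 1 | the host opened door 3) = (1/15) / (2/5) = 1/6.

1/6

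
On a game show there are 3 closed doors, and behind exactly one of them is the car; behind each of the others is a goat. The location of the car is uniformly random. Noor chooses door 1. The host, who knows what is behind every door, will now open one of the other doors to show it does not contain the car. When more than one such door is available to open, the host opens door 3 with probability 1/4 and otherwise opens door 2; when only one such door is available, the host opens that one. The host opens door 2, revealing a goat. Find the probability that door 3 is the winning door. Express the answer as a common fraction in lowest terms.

4/7

Condition on the true location of the car.
If it is behind door 1 (prior 1/3): door 3 is available but not opened, probability 3/4; weight (1/3)·(3/4) = 1/4.
If it is behind door 2 (prior 1/3): the host opened door 2, so this case is ruled out; weight (1/3)·0 = 0.
If it is behind door 3 (prior 1/3): only door 2 is available, probability 1; weight (1/3)·1 = 1/3.
The weights sum to 7/12.
So P(the car behind door 3 | the host opened door 2) = (1/3) / (7/12) = 4/7.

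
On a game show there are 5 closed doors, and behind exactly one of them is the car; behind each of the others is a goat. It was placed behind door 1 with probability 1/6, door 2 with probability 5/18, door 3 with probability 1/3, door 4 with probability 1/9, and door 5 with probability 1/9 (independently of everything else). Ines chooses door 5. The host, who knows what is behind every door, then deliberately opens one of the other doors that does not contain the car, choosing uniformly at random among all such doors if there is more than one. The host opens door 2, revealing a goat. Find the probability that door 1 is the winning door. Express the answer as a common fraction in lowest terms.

Consider each possible location of the car in turn.
If it is behind door 1 (prior 1/6): the host has 3 equally likely choices, so probability 1/3; weight (1/6)·(1/3) = 1/18.
If it is behind door 2 (prior 5/18): the host opened door 2, so this case is ruled out; weight (5/18)·0 = 0.
If it is behind door 3 (prior 1/3): the host has 3 equally likely choices, so probability 1/3; weight (1/3)·(1/3) = 1/9.
If it is behind door 4 (prior 1/9): the host has 3 equally likely choices, so probability 1/3; weight (1/9)·(1/3) = 1/27.
If it is behind door 5 (prior 1/9): the host has 4 equally likely choices, so probability 1/4; weight (1/9)·(1/4) = 1/36.
The weights sum to 25/108.
So P(the car behind door 1 | the host opened door 2) = (1/18) / (25/108) = 6/25.

6/25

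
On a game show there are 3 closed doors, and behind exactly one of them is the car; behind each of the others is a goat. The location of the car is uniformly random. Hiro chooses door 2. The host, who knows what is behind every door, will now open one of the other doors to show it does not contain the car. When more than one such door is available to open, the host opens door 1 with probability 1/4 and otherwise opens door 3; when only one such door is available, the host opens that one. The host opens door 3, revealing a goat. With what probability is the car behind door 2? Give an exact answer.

3/7

Apply Bayes' rule, conditioning on where the car actually is.
If it is behind door 1 (prior 1/3): only door 3 is available, probability 1; weight (1/3)·1 = 1/3.
If it is behind door 2 (prior 1/3): door 1 is available but not opened, probability 3/4; weight (1/3)·(3/4) = 1/4.
If it is behind door 3 (prior 1/3): the host opened door 3, so this case is ruled out; weight (1/3)·0 = 0.
The weights sum to 7/12.
So P(the car behind door 2 | the host opened door 3) = (1/4) / (7/12) = 3/7.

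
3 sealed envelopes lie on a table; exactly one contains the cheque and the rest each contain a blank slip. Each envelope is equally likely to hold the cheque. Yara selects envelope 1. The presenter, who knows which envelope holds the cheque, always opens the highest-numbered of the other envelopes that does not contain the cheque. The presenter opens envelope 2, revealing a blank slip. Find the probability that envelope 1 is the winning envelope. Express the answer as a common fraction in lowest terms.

Consider each possible location of the cheque in turn.
If it is in envelope 1 (prior 1/3): the presenter would have opened envelope 3 instead, probability 0; weight (1/3)·0 = 0.
If it is in envelope 2 (prior 1/3): the presenter opened envelope 2, so this case is ruled out; weight (1/3)·0 = 0.
If it is in envelope 3 (prior 1/3): envelope 2 is the highest-numbered option available, probability 1; weight (1/3)·1 = 1/3.
The weights sum to 1/3.
So P(the cheque in envelope 1 | the presenter opened envelope 2) = 0 / (1/3) = 0.

0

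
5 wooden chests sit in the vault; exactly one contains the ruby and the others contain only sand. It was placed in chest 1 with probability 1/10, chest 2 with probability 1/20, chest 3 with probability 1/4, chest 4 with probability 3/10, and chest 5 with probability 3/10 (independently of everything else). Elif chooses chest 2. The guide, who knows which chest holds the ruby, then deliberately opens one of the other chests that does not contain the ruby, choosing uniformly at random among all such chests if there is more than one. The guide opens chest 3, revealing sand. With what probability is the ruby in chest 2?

Apply Bayes' rule, conditioning on where the ruby actually is.
If it is in chest 1 (prior 1/10): the guide has 3 equally likely choices, so probability 1/3; weight (1/10)·(1/3) = 1/30.
If it is in chest 2 (prior 1/20): the guide has 4 equally likely choices, so probability 1/4; weight (1/20)·(1/4) = 1/80.
If it is in chest 3 (prior 1/4): the guide opened chest 3, so this case is ruled out; weight (1/4)·0 = 0.
If it is in either of chests 4 and 5 (prior 3/10 each): the guide has 3 equally likely choices, so probability 1/3; weight (3/10)·(1/3) = 1/10 each.
The weights sum to 59/240.
So P(the ruby in chest 2 | the guide opened chest 3) = (1/80) / (59/240) = 3/59.

3/59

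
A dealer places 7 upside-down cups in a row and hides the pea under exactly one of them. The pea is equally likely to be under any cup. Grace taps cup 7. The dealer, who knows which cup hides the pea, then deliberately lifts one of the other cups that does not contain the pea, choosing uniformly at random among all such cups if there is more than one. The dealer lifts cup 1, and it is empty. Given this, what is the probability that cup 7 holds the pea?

Apply Bayes' rule, conditioning on where the pea actually is.
If it is under cup 1 (prior 1/7): the dealer opened cup 1, so this case is ruled out; weight (1/7)·0 = 0.
If it is under any of cups 2, 3, 4, 5, and 6 (prior 1/7 each): the dealer has 5 equally likely choices, so probability 1/5; weight (1/7)·(1/5) = 1/35 each.
If it is under cup 7 (prior 1/7): the dealer has 6 equally likely choices, so probability 1/6; weight (1/7)·(1/6) = 1/42.
The weights sum to 1/6.
So P(the pea under cup 7 | the dealer opened cup 1) = (1/42) / (1/6) = 1/7.

1/7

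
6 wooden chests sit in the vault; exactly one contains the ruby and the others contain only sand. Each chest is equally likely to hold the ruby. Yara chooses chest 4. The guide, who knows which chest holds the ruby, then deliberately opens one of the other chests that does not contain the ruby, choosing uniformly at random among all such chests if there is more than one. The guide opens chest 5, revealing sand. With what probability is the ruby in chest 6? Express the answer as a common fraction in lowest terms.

Consider each possible location of the ruby in turn.
If it is in any of chests 1, 2, 3, and 6 (prior 1/6 each): the guide has 4 equally likely choices, so probability 1/4; weight (1/6)·(1/4) = 1/24 each.
If it is in chest 4 (prior 1/6): the guide has 5 equally likely choices, so probability 1/5; weight (1/6)·(1/5) = 1/30.
If it is in chest 5 (prior 1/6): the guide opened chest 5, so this case is ruled out; weight (1/6)·0 = 0.
The weights sum to 1/5.
So P(the ruby in chest 6 | the guide opened chest 5) = (1/24) / (1/5) = 5/24.

5/24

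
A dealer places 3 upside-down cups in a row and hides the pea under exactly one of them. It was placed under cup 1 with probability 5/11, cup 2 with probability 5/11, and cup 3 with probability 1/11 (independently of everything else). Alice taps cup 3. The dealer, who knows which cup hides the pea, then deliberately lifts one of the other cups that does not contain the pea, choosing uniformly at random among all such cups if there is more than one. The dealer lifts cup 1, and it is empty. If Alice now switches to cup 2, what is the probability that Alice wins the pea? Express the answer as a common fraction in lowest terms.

10/11

Consider each possible location of the pea in turn.
If it is under cup 1 (prior 5/11): the dealer opened cup 1, so this case is ruled out; weight (5/11)·0 = 0.
If it is under cup 2 (prior 5/11): the dealer has no choice, probability 1; weight (5/11)·1 = 5/11.
If it is under cup 3 (prior 1/11): the dealer has 2 equally likely choices, so probability 1/2; weight (1/11)·(1/2) = 1/22.
The weights sum to 1/2.
So P(the pea under cup 2 | the dealer opened cup 1) = (5/11) / (1/2) = 10/11.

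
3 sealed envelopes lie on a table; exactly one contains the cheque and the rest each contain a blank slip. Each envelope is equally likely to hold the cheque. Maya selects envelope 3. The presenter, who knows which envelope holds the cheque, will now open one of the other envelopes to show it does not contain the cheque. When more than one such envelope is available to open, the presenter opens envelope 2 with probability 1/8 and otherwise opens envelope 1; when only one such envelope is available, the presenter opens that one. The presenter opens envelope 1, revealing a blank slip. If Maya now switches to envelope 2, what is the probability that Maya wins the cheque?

8/15

Condition on the true location of the cheque.
If it is in envelope 1 (prior 1/3): the presenter opened envelope 1, so this case is ruled out; weight (1/3)·0 = 0.
If it is in envelope 2 (prior 1/3): only envelope 1 is available, probability 1; weight (1/3)·1 = 1/3.
If it is in envelope 3 (prior 1/3): envelope 2 is available but not opened, probability 7/8; weight (1/3)·(7/8) = 7/24.
The weights sum to 5/8.
So P(the cheque in envelope 2 | the presenter opened envelope 1) = (1/3) / (5/8) = 8/15.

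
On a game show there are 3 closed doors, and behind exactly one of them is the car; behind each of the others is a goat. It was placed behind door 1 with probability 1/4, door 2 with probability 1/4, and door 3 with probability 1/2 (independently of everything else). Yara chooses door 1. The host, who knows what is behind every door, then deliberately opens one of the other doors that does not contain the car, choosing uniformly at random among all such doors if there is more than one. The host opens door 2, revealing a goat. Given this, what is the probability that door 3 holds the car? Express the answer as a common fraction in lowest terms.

4/5

Condition on the true location of the car.
If it is behind door 1 (prior 1/4): the host has 2 equally likely choices, so probability 1/2; weight (1/4)·(1/2) = 1/8.
If it is behind door 2 (prior 1/4): the host opened door 2, so this case is ruled out; weight (1/4)·0 = 0.
If it is behind door 3 (prior 1/2): the host has no choice, probability 1; weight (1/2)·1 = 1/2.
The weights sum to 5/8.
So P(the car behind door 3 | the host opened door 2) = (1/2) / (5/8) = 4/5.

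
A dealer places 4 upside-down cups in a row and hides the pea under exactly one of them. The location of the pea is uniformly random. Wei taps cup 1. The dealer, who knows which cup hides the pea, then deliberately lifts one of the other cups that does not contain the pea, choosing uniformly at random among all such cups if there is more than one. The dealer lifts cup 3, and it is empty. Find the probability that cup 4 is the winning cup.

Consider each possible location of the pea in turn.
If it is under cup 1 (prior 1/4): the dealer has 3 equally likely choices, so probability 1/3; weight (1/4)·(1/3) = 1/12.
If it is under either of cups 2 and 4 (prior 1/4 each): the dealer has 2 equally likely choices, so probability 1/2; weight (1/4)·(1/2) = 1/8 each.
If it is under cup 3 (prior 1/4): the dealer opened cup 3, so this case is ruled out; weight (1/4)·0 = 0.
The weights sum to 1/3.
So P(the pea under cup 4 | the dealer opened cup 3) = (1/8) / (1/3) = 3/8.

3/8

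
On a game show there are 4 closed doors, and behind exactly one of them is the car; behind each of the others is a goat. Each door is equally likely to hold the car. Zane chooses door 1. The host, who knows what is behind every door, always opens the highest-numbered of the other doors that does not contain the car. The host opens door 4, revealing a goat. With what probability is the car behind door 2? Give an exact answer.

1/3

Consider each possible location of the car in turn.
If it is behind any of doors 1, 2, and 3 (prior 1/4 each): door 4 is the highest-numbered option available, probability 1; weight (1/4)·1 = 1/4 each.
If it is behind door 4 (prior 1/4): the host opened door 4, so this case is ruled out; weight (1/4)·0 = 0.
The weights sum to 3/4.
So P(the car behind door 2 | the host opened door 4) = (1/4) / (3/4) = 1/3.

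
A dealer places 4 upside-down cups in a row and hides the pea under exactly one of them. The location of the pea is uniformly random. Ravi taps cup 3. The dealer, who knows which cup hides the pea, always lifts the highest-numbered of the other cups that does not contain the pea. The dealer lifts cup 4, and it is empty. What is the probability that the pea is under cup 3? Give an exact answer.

1/3

Consider each possible location of the pea in turn.
If it is under any of cups 1, 2, and 3 (prior 1/4 each): cup 4 is the highest-numbered option available, probability 1; weight (1/4)·1 = 1/4 each.
If it is under cup 4 (prior 1/4): the dealer opened cup 4, so this case is ruled out; weight (1/4)·0 = 0.
The weights sum to 3/4.
So P(the pea under cup 3 | the dealer opened cup 4) = (1/4) / (3/4) = 1/3.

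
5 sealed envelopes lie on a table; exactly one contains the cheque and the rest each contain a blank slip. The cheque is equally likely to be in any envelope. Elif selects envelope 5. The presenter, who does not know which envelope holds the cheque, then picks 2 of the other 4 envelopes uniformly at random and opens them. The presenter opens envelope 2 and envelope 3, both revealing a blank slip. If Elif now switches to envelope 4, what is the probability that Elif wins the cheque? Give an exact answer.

1/3

Consider each possible location of the cheque in turn.
If it is in any of envelopes 1, 4, and 5 (prior 1/5 each): the presenter picks exactly this set with probability 1/6 regardless, and none is the prize; weight (1/5)·(1/6) = 1/30 each.
If it is in either of envelopes 2 and 3 (prior 1/5 each): that envelope was opened and seen not to hold the prize — ruled out; weight (1/5)·0 = 0 each.
The weights sum to 1/10.
So P(the cheque in envelope 4 | the presenter opened envelope 2 and envelope 3) = (1/30) / (1/10) = 1/3.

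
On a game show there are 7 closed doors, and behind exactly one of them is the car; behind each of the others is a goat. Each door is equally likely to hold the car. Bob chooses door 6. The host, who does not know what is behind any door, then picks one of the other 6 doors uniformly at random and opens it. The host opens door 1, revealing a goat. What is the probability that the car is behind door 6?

1/6

Condition on the true location of the car.
If it is behind door 1 (prior 1/7): the host opened door 1, so this case is ruled out; weight (1/7)·0 = 0.
If it is behind any of doors 2, 3, 4, 5, 6, and 7 (prior 1/7 each): the host picks door 1 with probability 1/6 regardless, and it is not the prize; weight (1/7)·(1/6) = 1/42 each.
The weights sum to 1/7.
So P(the car behind door 6 | the host opened door 1) = (1/42) / (1/7) = 1/6.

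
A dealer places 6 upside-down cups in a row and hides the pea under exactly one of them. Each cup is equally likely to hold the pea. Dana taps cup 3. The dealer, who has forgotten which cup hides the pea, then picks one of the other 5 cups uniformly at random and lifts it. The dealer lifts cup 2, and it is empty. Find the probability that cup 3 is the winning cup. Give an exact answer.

Consider each possible location of the pea in turn.
If it is under any of cups 1, 3, 4, 5, and 6 (prior 1/6 each): the dealer picks cup 2 with probability 1/5 regardless, and it is not the prize; weight (1/6)·(1/5) = 1/30 each.
If it is under cup 2 (prior 1/6): the dealer opened cup 2, so this case is ruled out; weight (1/6)·0 = 0.
The weights sum to 1/6.
So P(the pea under cup 3 | the dealer opened cup 2) = (1/30) / (1/6) = 1/5.

1/5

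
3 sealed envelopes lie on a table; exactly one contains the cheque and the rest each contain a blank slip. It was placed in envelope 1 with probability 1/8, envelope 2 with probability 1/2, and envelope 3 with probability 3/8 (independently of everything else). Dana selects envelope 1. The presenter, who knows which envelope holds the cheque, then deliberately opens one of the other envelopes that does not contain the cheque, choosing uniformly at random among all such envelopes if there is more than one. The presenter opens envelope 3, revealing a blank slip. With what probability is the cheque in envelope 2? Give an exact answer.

8/9

Consider each possible location of the cheque in turn.
If it is in envelope 1 (prior 1/8): the presenter has 2 equally likely choices, so probability 1/2; weight (1/8)·(1/2) = 1/16.
If it is in envelope 2 (prior 1/2): the presenter has no choice, probability 1; weight (1/2)·1 = 1/2.
If it is in envelope 3 (prior 3/8): the presenter opened envelope 3, so this case is ruled out; weight (3/8)·0 = 0.
The weights sum to 9/16.
So P(the cheque in envelope 2 | the presenter opened envelope 3) = (1/2) / (9/16) = 8/9.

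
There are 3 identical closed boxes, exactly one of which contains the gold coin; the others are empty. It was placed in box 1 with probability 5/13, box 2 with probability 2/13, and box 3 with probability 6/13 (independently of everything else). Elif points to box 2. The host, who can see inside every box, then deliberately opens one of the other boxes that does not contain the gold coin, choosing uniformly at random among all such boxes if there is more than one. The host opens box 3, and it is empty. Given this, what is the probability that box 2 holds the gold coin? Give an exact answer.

Consider each possible location of the gold coin in turn.
If it is in box 1 (prior 5/13): the host has no choice, probability 1; weight (5/13)·1 = 5/13.
If it is in box 2 (prior 2/13): the host has 2 equally likely choices, so probability 1/2; weight (2/13)·(1/2) = 1/13.
If it is in box 3 (prior 6/13): the host opened box 3, so this case is ruled out; weight (6/13)·0 = 0.
The weights sum to 6/13.
So P(the gold coin in box 2 | the host opened box 3) = (1/13) / (6/13) = 1/6.

1/6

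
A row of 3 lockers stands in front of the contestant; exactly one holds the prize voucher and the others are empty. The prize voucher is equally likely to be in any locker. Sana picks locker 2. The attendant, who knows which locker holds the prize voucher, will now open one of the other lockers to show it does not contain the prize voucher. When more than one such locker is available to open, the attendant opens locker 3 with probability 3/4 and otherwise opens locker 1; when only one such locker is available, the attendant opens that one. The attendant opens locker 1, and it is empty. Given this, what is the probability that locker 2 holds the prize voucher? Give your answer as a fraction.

1/5

Consider each possible location of the prize voucher in turn.
If it is in locker 1 (prior 1/3): the attendant opened locker 1, so this case is ruled out; weight (1/3)·0 = 0.
If it is in locker 2 (prior 1/3): locker 3 is available but not opened, probability 1/4; weight (1/3)·(1/4) = 1/12.
If it is in locker 3 (prior 1/3): only locker 1 is available, probability 1; weight (1/3)·1 = 1/3.
The weights sum to 5/12.
So P(the prize voucher in locker 2 | the attendant opened locker 1) = (1/12) / (5/12) = 1/5.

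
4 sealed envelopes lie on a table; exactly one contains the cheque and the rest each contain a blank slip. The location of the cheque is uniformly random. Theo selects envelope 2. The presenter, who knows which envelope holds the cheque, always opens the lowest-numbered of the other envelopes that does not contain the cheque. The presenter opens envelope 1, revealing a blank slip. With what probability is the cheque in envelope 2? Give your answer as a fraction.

1/3

Apply Bayes' rule, conditioning on where the cheque actually is.
If it is in envelope 1 (prior 1/4): the presenter opened envelope 1, so this case is ruled out; weight (1/4)·0 = 0.
If it is in any of envelopes 2, 3, and 4 (prior 1/4 each): envelope 1 is the lowest-numbered option available, probability 1; weight (1/4)·1 = 1/4 each.
The weights sum to 3/4.
So P(the cheque in envelope 2 | the presenter opened envelope 1) = (1/4) / (3/4) = 1/3.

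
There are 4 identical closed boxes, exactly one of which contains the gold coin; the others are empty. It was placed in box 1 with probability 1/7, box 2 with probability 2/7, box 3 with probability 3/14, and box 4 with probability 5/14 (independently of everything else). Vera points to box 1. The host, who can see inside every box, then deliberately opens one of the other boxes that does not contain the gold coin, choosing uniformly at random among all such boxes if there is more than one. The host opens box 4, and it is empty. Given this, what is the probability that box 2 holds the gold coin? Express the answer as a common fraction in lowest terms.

12/25

Condition on the true location of the gold coin.
If it is in box 1 (prior 1/7): the host has 3 equally likely choices, so probability 1/3; weight (1/7)·(1/3) = 1/21.
If it is in box 2 (prior 2/7): the host has 2 equally likely choices, so probability 1/2; weight (2/7)·(1/2) = 1/7.
If it is in box 3 (prior 3/14): the host has 2 equally likely choices, so probability 1/2; weight (3/14)·(1/2) = 3/28.
If it is in box 4 (prior 5/14): the host opened box 4, so this case is ruled out; weight (5/14)·0 = 0.
The weights sum to 25/84.
So P(the gold coin in box 2 | the host opened box 4) = (1/7) / (25/84) = 12/25.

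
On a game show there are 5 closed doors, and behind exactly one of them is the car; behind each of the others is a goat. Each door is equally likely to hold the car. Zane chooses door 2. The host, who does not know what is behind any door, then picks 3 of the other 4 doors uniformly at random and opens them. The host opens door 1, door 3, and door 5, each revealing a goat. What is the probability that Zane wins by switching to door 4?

Because the host chose which doors to open without knowing where the car is, the choice is independent of the prize location. Learning that none of the 3 opened doors holds the car simply rules out those 3 locations and leaves the remaining 2 doors still equally likely by symmetry.
So P(the car behind door 4) = 1/2.

1/2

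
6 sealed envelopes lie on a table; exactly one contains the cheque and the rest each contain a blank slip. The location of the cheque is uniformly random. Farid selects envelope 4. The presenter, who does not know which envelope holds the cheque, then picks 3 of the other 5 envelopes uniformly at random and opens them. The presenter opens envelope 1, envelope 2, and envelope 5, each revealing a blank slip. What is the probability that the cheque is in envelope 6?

Condition on the true location of the cheque.
If it is in any of envelopes 1, 2, and 5 (prior 1/6 each): that envelope was opened and seen not to hold the prize — ruled out; weight (1/6)·0 = 0 each.
If it is in any of envelopes 3, 4, and 6 (prior 1/6 each): the presenter picks exactly this set with probability 1/10 regardless, and none is the prize; weight (1/6)·(1/10) = 1/60 each.
The weights sum to 1/20.
So P(the cheque in envelope 6 | the presenter opened envelope 1, envelope 2, and envelope 5) = (1/60) / (1/20) = 1/3.

1/3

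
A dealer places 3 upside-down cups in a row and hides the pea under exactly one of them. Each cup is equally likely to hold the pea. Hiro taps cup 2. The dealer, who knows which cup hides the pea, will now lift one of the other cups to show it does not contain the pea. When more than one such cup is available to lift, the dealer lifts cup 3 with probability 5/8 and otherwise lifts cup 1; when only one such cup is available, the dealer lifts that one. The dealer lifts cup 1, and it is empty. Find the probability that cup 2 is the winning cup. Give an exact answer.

3/11

Consider each possible location of the pea in turn.
If it is under cup 1 (prior 1/3): the dealer opened cup 1, so this case is ruled out; weight (1/3)·0 = 0.
If it is under cup 2 (prior 1/3): cup 3 is available but not opened, probability 3/8; weight (1/3)·(3/8) = 1/8.
If it is under cup 3 (prior 1/3): only cup 1 is available, probability 1; weight (1/3)·1 = 1/3.
The weights sum to 11/24.
So P(the pea under cup 2 | the dealer opened cup 1) = (1/8) / (11/24) = 3/11.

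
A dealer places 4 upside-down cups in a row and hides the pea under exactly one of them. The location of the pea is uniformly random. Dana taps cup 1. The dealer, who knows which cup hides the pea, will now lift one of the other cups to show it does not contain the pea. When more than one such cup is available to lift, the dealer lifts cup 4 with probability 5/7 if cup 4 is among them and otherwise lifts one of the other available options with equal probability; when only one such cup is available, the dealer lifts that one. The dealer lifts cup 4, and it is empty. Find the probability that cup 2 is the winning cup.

1/3

Apply Bayes' rule, conditioning on where the pea actually is.
If it is under any of cups 1, 2, and 3 (prior 1/4 each): cup 4 is available, opened with probability 5/7; weight (1/4)·(5/7) = 5/28 each.
If it is under cup 4 (prior 1/4): the dealer opened cup 4, so this case is ruled out; weight (1/4)·0 = 0.
The weights sum to 15/28.
So P(the pea under cup 2 | the dealer opened cup 4) = (5/28) / (15/28) = 1/3.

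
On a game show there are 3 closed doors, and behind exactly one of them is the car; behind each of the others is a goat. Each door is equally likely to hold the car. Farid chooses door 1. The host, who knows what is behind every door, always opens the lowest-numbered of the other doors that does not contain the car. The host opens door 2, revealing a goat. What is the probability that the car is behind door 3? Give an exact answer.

1/2

Apply Bayes' rule, conditioning on where the car actually is.
If it is behind either of doors 1 and 3 (prior 1/3 each): door 2 is the lowest-numbered option available, probability 1; weight (1/3)·1 = 1/3 each.
If it is behind door 2 (prior 1/3): the host opened door 2, so this case is ruled out; weight (1/3)·0 = 0.
The weights sum to 2/3.
So P(the car behind door 3 | the host opened door 2) = (1/3) / (2/3) = 1/2.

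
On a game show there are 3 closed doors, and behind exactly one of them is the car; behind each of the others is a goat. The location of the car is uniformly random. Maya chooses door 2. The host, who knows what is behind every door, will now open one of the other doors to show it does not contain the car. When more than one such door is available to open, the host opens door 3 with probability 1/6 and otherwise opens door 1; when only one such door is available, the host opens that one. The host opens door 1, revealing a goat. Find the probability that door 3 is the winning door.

6/11

Apply Bayes' rule, conditioning on where the car actually is.
If it is behind door 1 (prior 1/3): the host opened door 1, so this case is ruled out; weight (1/3)·0 = 0.
If it is behind door 2 (prior 1/3): door 3 is available but not opened, probability 5/6; weight (1/3)·(5/6) = 5/18.
If it is behind door 3 (prior 1/3): only door 1 is available, probability 1; weight (1/3)·1 = 1/3.
The weights sum to 11/18.
So P(the car behind door 3 | the host opened door 1) = (1/3) / (11/18) = 6/11.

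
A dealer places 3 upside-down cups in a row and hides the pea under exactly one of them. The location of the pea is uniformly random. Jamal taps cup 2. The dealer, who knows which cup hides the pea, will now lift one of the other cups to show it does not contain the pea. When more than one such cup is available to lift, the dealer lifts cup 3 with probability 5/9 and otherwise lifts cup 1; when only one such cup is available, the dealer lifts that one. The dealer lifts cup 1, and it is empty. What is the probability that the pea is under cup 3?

Apply Bayes' rule, conditioning on where the pea actually is.
If it is under cup 1 (prior 1/3): the dealer opened cup 1, so this case is ruled out; weight (1/3)·0 = 0.
If it is under cup 2 (prior 1/3): cup 3 is available but not opened, probability 4/9; weight (1/3)·(4/9) = 4/27.
If it is under cup 3 (prior 1/3): only cup 1 is available, probability 1; weight (1/3)·1 = 1/3.
The weights sum to 13/27.
So P(the pea under cup 3 | the dealer opened cup 1) = (1/3) / (13/27) = 9/13.

9/13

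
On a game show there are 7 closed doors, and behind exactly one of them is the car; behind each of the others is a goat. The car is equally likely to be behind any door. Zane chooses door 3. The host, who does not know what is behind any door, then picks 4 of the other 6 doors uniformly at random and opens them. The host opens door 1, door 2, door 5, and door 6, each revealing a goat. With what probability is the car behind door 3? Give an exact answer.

Apply Bayes' rule, conditioning on where the car actually is.
If it is behind any of doors 1, 2, 5, and 6 (prior 1/7 each): that door was opened and seen not to hold the prize — ruled out; weight (1/7)·0 = 0 each.
If it is behind any of doors 3, 4, and 7 (prior 1/7 each): the host picks exactly this set with probability 1/15 regardless, and none is the prize; weight (1/7)·(1/15) = 1/105 each.
The weights sum to 1/35.
So P(the car behind door 3 | the host opened door 1, door 2, door 5, and door 6) = (1/105) / (1/35) = 1/3.

1/3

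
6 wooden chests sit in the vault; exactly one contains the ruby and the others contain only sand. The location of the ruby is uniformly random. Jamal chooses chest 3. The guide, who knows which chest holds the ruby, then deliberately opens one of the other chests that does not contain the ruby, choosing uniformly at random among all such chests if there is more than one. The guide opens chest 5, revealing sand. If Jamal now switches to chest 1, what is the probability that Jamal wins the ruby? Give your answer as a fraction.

Condition on the true location of the ruby.
If it is in any of chests 1, 2, 4, and 6 (prior 1/6 each): the guide has 4 equally likely choices, so probability 1/4; weight (1/6)·(1/4) = 1/24 each.
If it is in chest 3 (prior 1/6): the guide has 5 equally likely choices, so probability 1/5; weight (1/6)·(1/5) = 1/30.
If it is in chest 5 (prior 1/6): the guide opened chest 5, so this case is ruled out; weight (1/6)·0 = 0.
The weights sum to 1/5.
So P(the ruby in chest 1 | the guide opened chest 5) = (1/24) / (1/5) = 5/24.

5/24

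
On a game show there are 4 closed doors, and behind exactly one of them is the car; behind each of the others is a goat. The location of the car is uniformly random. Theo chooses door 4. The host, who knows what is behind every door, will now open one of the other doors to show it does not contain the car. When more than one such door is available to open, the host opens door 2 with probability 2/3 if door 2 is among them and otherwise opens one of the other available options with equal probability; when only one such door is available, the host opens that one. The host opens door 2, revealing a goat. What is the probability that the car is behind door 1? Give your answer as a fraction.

Condition on the true location of the car.
If it is behind any of doors 1, 3, and 4 (prior 1/4 each): door 2 is available, opened with probability 2/3; weight (1/4)·(2/3) = 1/6 each.
If it is behind door 2 (prior 1/4): the host opened door 2, so this case is ruled out; weight (1/4)·0 = 0.
The weights sum to 1/2.
So P(the car behind door 1 | the host opened door 2) = (1/6) / (1/2) = 1/3.

1/3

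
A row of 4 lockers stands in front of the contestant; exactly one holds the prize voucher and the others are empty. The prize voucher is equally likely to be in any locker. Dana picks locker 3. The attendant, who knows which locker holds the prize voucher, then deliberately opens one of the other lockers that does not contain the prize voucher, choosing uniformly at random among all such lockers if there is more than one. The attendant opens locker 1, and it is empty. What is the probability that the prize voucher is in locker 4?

3/8

Condition on the true location of the prize voucher.
If it is in locker 1 (prior 1/4): the attendant opened locker 1, so this case is ruled out; weight (1/4)·0 = 0.
If it is in either of lockers 2 and 4 (prior 1/4 each): the attendant has 2 equally likely choices, so probability 1/2; weight (1/4)·(1/2) = 1/8 each.
If it is in locker 3 (prior 1/4): the attendant has 3 equally likely choices, so probability 1/3; weight (1/4)·(1/3) = 1/12.
The weights sum to 1/3.
So P(the prize voucher in locker 4 | the attendant opened locker 1) = (1/8) / (1/3) = 3/8.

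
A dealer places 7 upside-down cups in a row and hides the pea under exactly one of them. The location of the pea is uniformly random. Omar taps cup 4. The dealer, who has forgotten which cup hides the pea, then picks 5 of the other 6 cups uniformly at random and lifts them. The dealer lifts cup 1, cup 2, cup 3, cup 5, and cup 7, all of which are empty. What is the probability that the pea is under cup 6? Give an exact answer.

Because the dealer chose which cups to lift without knowing where the pea is, the choice is independent of the prize location. Learning that none of the 5 opened cups holds the pea simply rules out those 5 locations and leaves the remaining 2 cups still equally likely by symmetry.
So P(the pea under cup 6) = 1/2.

1/2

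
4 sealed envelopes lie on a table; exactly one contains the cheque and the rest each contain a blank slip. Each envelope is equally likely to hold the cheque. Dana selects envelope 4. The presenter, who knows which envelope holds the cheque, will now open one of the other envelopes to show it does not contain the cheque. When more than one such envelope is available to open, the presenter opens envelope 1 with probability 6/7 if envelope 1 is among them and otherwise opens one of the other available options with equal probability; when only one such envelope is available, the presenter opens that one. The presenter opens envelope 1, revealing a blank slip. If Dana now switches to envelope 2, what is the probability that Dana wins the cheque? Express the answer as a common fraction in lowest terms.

1/3

Consider each possible location of the cheque in turn.
If it is in envelope 1 (prior 1/4): the presenter opened envelope 1, so this case is ruled out; weight (1/4)·0 = 0.
If it is in any of envelopes 2, 3, and 4 (prior 1/4 each): envelope 1 is available, opened with probability 6/7; weight (1/4)·(6/7) = 3/14 each.
The weights sum to 9/14.
So P(the cheque in envelope 2 | the presenter opened envelope 1) = (3/14) / (9/14) = 1/3.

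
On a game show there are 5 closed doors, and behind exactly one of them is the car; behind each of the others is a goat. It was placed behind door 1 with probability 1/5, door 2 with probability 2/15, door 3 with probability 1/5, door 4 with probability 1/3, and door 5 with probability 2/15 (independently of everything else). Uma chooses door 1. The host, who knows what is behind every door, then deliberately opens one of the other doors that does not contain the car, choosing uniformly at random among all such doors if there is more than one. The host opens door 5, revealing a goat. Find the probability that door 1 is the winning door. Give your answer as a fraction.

Apply Bayes' rule, conditioning on where the car actually is.
If it is behind door 1 (prior 1/5): the host has 4 equally likely choices, so probability 1/4; weight (1/5)·(1/4) = 1/20.
If it is behind door 2 (prior 2/15): the host has 3 equally likely choices, so probability 1/3; weight (2/15)·(1/3) = 2/45.
If it is behind door 3 (prior 1/5): the host has 3 equally likely choices, so probability 1/3; weight (1/5)·(1/3) = 1/15.
If it is behind door 4 (prior 1/3): the host has 3 equally likely choices, so probability 1/3; weight (1/3)·(1/3) = 1/9.
If it is behind door 5 (prior 2/15): the host opened door 5, so this case is ruled out; weight (2/15)·0 = 0.
The weights sum to 49/180.
So P(the car behind door 1 | the host opened door 5) = (1/20) / (49/180) = 9/49.

9/49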